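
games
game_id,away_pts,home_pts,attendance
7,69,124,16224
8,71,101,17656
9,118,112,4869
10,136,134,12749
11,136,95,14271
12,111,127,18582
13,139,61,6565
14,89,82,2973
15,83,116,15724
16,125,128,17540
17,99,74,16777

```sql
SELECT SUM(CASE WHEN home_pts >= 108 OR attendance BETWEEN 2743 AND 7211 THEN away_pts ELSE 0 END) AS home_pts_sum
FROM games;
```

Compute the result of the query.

game_id=7: ✓ → 69
game_id=8: ✗
game_id=9: ✓ → 118
game_id=10: ✓ → 136
game_id=11: ✗
game_id=12: ✓ → 111
game_id=13: ✓ → 139
game_id=14: ✓ → 89
game_id=15: ✓ → 83
game_id=16: ✓ → 125
game_id=17: ✗
home_pts_sum = 69 + 118 + 136 + 111 + 139 + 89 + 83 + 125 = 870

870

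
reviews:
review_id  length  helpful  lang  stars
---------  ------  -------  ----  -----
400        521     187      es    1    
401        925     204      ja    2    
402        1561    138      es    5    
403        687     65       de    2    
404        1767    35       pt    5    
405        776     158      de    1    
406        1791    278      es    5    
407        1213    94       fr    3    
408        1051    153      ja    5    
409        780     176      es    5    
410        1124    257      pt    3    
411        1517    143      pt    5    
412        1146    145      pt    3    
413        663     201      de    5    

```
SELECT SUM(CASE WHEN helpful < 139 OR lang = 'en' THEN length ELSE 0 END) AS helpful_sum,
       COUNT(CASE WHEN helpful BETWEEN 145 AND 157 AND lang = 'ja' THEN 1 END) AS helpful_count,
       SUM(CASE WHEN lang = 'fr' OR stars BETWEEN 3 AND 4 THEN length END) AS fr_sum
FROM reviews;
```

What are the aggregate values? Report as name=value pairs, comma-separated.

[helpful_sum: helpful < 139 OR lang = 'en']
review_id=400: ✗
review_id=401: ✗
review_id=402: ✓ → 1561
review_id=403: ✓ → 687
review_id=404: ✓ → 1767
review_id=405: ✗
review_id=406: ✗
review_id=407: ✓ → 1213
review_id=408: ✗
review_id=409: ✗
review_id=410: ✗
review_id=411: ✗
review_id=412: ✗
review_id=413: ✗
helpful_sum = 1561 + 687 + 1767 + 1213 = 5228
—
[helpful_count: helpful BETWEEN 145 AND 157 AND lang = 'ja']
review_id=400: ✗
review_id=401: ✗
review_id=402: ✗
review_id=403: ✗
review_id=404: ✗
review_id=405: ✗
review_id=406: ✗
review_id=407: ✗
review_id=408: ✓ → 1
review_id=409: ✗
review_id=410: ✗
review_id=411: ✗
review_id=412: ✗
review_id=413: ✗
helpful_count = COUNT(1) = 1
—
[fr_sum: lang = 'fr' OR stars BETWEEN 3 AND 4]
review_id=400: ✗
review_id=401: ✗
review_id=402: ✗
review_id=403: ✗
review_id=404: ✗
review_id=405: ✗
review_id=406: ✗
review_id=407: ✓ → 1213
review_id=408: ✗
review_id=409: ✗
review_id=410: ✓ → 1124
review_id=411: ✗
review_id=412: ✓ → 1146
review_id=413: ✗
fr_sum = 1213 + 1124 + 1146 = 3483

helpful_sum=5228, helpful_count=1, fr_sum=3483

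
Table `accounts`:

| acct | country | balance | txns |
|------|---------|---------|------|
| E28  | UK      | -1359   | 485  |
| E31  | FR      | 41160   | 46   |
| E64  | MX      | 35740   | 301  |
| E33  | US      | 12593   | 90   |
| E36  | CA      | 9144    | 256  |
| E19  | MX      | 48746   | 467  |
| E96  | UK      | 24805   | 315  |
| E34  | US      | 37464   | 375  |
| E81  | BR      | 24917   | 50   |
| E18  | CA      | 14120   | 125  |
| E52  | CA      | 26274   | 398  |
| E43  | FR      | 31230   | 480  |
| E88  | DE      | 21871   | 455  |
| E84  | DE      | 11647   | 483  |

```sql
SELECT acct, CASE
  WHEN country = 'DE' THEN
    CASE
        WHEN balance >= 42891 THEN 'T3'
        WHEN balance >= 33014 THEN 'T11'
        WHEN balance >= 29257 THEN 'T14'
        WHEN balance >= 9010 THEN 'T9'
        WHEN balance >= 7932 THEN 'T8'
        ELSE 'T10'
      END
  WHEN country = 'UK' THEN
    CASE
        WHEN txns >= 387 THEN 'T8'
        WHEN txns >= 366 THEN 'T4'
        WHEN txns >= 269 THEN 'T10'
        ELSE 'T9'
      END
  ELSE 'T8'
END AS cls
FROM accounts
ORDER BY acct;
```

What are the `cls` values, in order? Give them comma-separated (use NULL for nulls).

acct=E18: country='CA' → outer ELSE → T8
acct=E19: country='MX' → outer ELSE → T8
acct=E28: country='UK' → inner[txns >= 387] → T8
acct=E31: country='FR' → outer ELSE → T8
acct=E33: country='US' → outer ELSE → T8
acct=E34: country='US' → outer ELSE → T8
acct=E36: country='CA' → outer ELSE → T8
acct=E43: country='FR' → outer ELSE → T8
acct=E52: country='CA' → outer ELSE → T8
acct=E64: country='MX' → outer ELSE → T8
acct=E81: country='BR' → outer ELSE → T8
acct=E84: country='DE' → inner[balance >= 9010] → T9
acct=E88: country='DE' → inner[balance >= 9010] → T9
acct=E96: country='UK' → inner[txns >= 269] → T10

T8, T8, T8, T8, T8, T8, T8, T8, T8, T8, T8, T9, T9, T10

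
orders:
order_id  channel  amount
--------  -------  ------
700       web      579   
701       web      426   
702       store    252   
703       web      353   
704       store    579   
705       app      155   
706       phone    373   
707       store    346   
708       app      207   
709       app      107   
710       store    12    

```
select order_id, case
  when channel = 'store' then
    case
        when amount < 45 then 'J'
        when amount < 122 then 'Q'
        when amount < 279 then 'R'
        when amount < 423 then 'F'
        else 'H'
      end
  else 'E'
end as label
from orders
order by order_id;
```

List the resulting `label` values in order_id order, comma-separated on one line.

E, E, R, E, H, E, E, F, E, E, J

order_id=700: channel='web' → outer ELSE → E
order_id=701: channel='web' → outer ELSE → E
order_id=702: channel='store' → inner[amount < 279] → R
order_id=703: channel='web' → outer ELSE → E
order_id=704: channel='store' → inner[ELSE] → H
order_id=705: channel='app' → outer ELSE → E
order_id=706: channel='phone' → outer ELSE → E
order_id=707: channel='store' → inner[amount < 423] → F
order_id=708: channel='app' → outer ELSE → E
order_id=709: channel='app' → outer ELSE → E
order_id=710: channel='store' → inner[amount < 45] → J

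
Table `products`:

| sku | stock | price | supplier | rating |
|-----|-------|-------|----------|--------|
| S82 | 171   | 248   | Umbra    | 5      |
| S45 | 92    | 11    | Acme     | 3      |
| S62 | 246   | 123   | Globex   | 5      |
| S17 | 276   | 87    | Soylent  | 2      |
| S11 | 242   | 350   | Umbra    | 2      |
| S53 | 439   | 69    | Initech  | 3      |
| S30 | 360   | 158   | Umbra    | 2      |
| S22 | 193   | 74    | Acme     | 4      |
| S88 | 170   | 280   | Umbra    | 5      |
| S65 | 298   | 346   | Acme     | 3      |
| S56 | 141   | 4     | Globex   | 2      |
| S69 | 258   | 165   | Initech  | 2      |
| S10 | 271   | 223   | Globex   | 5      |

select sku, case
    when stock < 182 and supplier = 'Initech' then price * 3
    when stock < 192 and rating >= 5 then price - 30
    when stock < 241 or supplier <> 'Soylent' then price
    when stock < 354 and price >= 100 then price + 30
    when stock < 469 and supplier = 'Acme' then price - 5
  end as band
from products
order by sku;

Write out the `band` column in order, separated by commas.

223, 350, NULL, 74, 158, 11, 69, 4, 123, 346, 165, 218, 250

sku=S10: stock < 241 or supplier <> 'Soylent' → 223
sku=S11: stock < 241 or supplier <> 'Soylent' → 350
sku=S17: (no match → NULL) → NULL
sku=S22: stock < 241 or supplier <> 'Soylent' → 74
sku=S30: stock < 241 or supplier <> 'Soylent' → 158
sku=S45: stock < 241 or supplier <> 'Soylent' → 11
sku=S53: stock < 241 or supplier <> 'Soylent' → 69
sku=S56: stock < 241 or supplier <> 'Soylent' → 4
sku=S62: stock < 241 or supplier <> 'Soylent' → 123
sku=S65: stock < 241 or supplier <> 'Soylent' → 346
sku=S69: stock < 241 or supplier <> 'Soylent' → 165
sku=S82: stock < 192 and rating >= 5 → 218
sku=S88: stock < 192 and rating >= 5 → 250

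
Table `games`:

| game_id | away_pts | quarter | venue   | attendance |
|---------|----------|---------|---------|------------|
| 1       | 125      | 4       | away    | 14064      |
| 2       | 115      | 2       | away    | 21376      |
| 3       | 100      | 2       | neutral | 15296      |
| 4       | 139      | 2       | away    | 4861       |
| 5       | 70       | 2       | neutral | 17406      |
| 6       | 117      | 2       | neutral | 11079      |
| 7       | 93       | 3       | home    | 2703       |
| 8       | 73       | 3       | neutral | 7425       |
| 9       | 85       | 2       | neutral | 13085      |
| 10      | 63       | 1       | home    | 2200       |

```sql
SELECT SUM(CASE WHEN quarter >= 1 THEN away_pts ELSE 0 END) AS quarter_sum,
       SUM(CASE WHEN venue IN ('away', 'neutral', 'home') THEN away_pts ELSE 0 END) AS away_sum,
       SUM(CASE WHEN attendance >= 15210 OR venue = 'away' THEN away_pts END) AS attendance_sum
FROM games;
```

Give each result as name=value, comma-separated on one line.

[quarter_sum: quarter >= 1]
game_id=1: ✓ → 125
game_id=2: ✓ → 115
game_id=3: ✓ → 100
game_id=4: ✓ → 139
game_id=5: ✓ → 70
game_id=6: ✓ → 117
game_id=7: ✓ → 93
game_id=8: ✓ → 73
game_id=9: ✓ → 85
game_id=10: ✓ → 63
quarter_sum = 125 + 115 + 100 + 139 + 70 + 117 + 93 + 73 + 85 + 63 = 980
—
[away_sum: venue IN ('away', 'neutral', 'home')]
game_id=1: ✓ → 125
game_id=2: ✓ → 115
game_id=3: ✓ → 100
game_id=4: ✓ → 139
game_id=5: ✓ → 70
game_id=6: ✓ → 117
game_id=7: ✓ → 93
game_id=8: ✓ → 73
game_id=9: ✓ → 85
game_id=10: ✓ → 63
away_sum = 125 + 115 + 100 + 139 + 70 + 117 + 93 + 73 + 85 + 63 = 980
—
[attendance_sum: attendance >= 15210 OR venue = 'away']
game_id=1: ✓ → 125
game_id=2: ✓ → 115
game_id=3: ✓ → 100
game_id=4: ✓ → 139
game_id=5: ✓ → 70
game_id=6: ✗
game_id=7: ✗
game_id=8: ✗
game_id=9: ✗
game_id=10: ✗
attendance_sum = 125 + 115 + 100 + 139 + 70 = 549

quarter_sum=980, away_sum=980, attendance_sum=549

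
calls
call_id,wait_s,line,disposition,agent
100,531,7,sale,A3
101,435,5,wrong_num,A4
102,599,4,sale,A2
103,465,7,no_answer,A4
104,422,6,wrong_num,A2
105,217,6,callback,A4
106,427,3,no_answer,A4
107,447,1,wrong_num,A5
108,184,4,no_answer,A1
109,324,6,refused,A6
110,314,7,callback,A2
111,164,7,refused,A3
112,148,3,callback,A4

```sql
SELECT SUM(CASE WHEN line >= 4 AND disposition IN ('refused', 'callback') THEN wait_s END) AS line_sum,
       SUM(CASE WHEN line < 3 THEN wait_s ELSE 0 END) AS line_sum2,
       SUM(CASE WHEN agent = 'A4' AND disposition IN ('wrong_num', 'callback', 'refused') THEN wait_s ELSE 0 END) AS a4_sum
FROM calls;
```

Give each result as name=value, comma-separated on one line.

[line_sum: line >= 4 AND disposition IN ('refused', 'callback')]
call_id=100: ✗
call_id=101: ✗
call_id=102: ✗
call_id=103: ✗
call_id=104: ✗
call_id=105: ✓ → 217
call_id=106: ✗
call_id=107: ✗
call_id=108: ✗
call_id=109: ✓ → 324
call_id=110: ✓ → 314
call_id=111: ✓ → 164
call_id=112: ✗
line_sum = 217 + 324 + 314 + 164 = 1019
—
[line_sum2: line < 3]
call_id=100: ✗
call_id=101: ✗
call_id=102: ✗
call_id=103: ✗
call_id=104: ✗
call_id=105: ✗
call_id=106: ✗
call_id=107: ✓ → 447
call_id=108: ✗
call_id=109: ✗
call_id=110: ✗
call_id=111: ✗
call_id=112: ✗
line_sum2 = 447
—
[a4_sum: agent = 'A4' AND disposition IN ('wrong_num', 'callback', 'refused')]
call_id=100: ✗
call_id=101: ✓ → 435
call_id=102: ✗
call_id=103: ✗
call_id=104: ✗
call_id=105: ✓ → 217
call_id=106: ✗
call_id=107: ✗
call_id=108: ✗
call_id=109: ✗
call_id=110: ✗
call_id=111: ✗
call_id=112: ✓ → 148
a4_sum = 435 + 217 + 148 = 800

line_sum=1019, line_sum2=447, a4_sum=800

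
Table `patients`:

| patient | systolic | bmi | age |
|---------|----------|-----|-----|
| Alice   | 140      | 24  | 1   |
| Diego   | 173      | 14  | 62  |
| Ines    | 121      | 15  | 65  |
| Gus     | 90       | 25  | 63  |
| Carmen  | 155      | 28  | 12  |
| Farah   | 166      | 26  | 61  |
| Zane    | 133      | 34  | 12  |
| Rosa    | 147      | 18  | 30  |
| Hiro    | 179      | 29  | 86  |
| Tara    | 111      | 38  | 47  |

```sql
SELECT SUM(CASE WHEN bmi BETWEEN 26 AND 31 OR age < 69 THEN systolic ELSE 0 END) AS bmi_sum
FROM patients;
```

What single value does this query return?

patient=Alice: ✓ → 140
patient=Diego: ✓ → 173
patient=Ines: ✓ → 121
patient=Gus: ✓ → 90
patient=Carmen: ✓ → 155
patient=Farah: ✓ → 166
patient=Zane: ✓ → 133
patient=Rosa: ✓ → 147
patient=Hiro: ✓ → 179
patient=Tara: ✓ → 111
bmi_sum = 140 + 173 + 121 + 90 + 155 + 166 + 133 + 147 + 179 + 111 = 1415

1415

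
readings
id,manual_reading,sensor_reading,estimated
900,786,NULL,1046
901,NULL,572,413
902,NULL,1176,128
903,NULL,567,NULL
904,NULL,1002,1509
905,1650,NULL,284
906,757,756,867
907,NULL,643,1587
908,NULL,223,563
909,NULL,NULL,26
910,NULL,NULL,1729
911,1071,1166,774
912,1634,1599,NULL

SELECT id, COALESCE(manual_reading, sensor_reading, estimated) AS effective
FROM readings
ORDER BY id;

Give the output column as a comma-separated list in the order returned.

id=900: manual_reading=786 → 786
id=901: manual_reading=NULL, sensor_reading=572 → 572
id=902: manual_reading=NULL, sensor_reading=1176 → 1176
id=903: manual_reading=NULL, sensor_reading=567 → 567
id=904: manual_reading=NULL, sensor_reading=1002 → 1002
id=905: manual_reading=1650 → 1650
id=906: manual_reading=757 → 757
id=907: manual_reading=NULL, sensor_reading=643 → 643
id=908: manual_reading=NULL, sensor_reading=223 → 223
id=909: manual_reading=NULL, sensor_reading=NULL, estimated=26 → 26
id=910: manual_reading=NULL, sensor_reading=NULL, estimated=1729 → 1729
id=911: manual_reading=1071 → 1071
id=912: manual_reading=1634 → 1634

786, 572, 1176, 567, 1002, 1650, 757, 643, 223, 26, 1729, 1071, 1634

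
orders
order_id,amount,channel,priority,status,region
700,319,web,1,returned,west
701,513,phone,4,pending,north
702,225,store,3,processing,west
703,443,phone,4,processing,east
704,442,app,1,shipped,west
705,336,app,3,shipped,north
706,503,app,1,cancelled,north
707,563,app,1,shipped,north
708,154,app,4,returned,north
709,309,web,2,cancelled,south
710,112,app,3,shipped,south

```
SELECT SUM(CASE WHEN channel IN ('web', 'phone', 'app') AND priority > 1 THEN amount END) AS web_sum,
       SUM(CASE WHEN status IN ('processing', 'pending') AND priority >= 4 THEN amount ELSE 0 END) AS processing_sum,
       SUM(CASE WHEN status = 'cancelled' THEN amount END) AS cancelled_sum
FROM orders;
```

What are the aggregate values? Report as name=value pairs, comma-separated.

web_sum=1867, processing_sum=956, cancelled_sum=812

[web_sum: channel IN ('web', 'phone', 'app') AND priority > 1]
order_id=700: ✗
order_id=701: ✓ → 513
order_id=702: ✗
order_id=703: ✓ → 443
order_id=704: ✗
order_id=705: ✓ → 336
order_id=706: ✗
order_id=707: ✗
order_id=708: ✓ → 154
order_id=709: ✓ → 309
order_id=710: ✓ → 112
web_sum = 513 + 443 + 336 + 154 + 309 + 112 = 1867
—
[processing_sum: status IN ('processing', 'pending') AND priority >= 4]
order_id=700: ✗
order_id=701: ✓ → 513
order_id=702: ✗
order_id=703: ✓ → 443
order_id=704: ✗
order_id=705: ✗
order_id=706: ✗
order_id=707: ✗
order_id=708: ✗
order_id=709: ✗
order_id=710: ✗
processing_sum = 513 + 443 = 956
—
[cancelled_sum: status = 'cancelled']
order_id=700: ✗
order_id=701: ✗
order_id=702: ✗
order_id=703: ✗
order_id=704: ✗
order_id=705: ✗
order_id=706: ✓ → 503
order_id=707: ✗
order_id=708: ✗
order_id=709: ✓ → 309
order_id=710: ✗
cancelled_sum = 503 + 309 = 812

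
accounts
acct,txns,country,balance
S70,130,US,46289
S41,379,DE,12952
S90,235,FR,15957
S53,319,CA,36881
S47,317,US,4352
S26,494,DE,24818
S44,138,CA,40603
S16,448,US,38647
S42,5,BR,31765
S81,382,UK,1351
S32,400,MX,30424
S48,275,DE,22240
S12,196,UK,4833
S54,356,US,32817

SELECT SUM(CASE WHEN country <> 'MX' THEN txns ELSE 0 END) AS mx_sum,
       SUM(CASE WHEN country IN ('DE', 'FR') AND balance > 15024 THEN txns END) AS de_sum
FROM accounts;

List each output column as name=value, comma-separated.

mx_sum=3674, de_sum=1004

[mx_sum: country <> 'MX']
acct=S70: ✓ → 130
acct=S41: ✓ → 379
acct=S90: ✓ → 235
acct=S53: ✓ → 319
acct=S47: ✓ → 317
acct=S26: ✓ → 494
acct=S44: ✓ → 138
acct=S16: ✓ → 448
acct=S42: ✓ → 5
acct=S81: ✓ → 382
acct=S32: ✗
acct=S48: ✓ → 275
acct=S12: ✓ → 196
acct=S54: ✓ → 356
mx_sum = 130 + 379 + 235 + 319 + 317 + 494 + 138 + 448 + 5 + 382 + 275 + 196 + 356 = 3674
—
[de_sum: country IN ('DE', 'FR') AND balance > 15024]
acct=S70: ✗
acct=S41: ✗
acct=S90: ✓ → 235
acct=S53: ✗
acct=S47: ✗
acct=S26: ✓ → 494
acct=S44: ✗
acct=S16: ✗
acct=S42: ✗
acct=S81: ✗
acct=S32: ✗
acct=S48: ✓ → 275
acct=S12: ✗
acct=S54: ✗
de_sum = 235 + 494 + 275 = 1004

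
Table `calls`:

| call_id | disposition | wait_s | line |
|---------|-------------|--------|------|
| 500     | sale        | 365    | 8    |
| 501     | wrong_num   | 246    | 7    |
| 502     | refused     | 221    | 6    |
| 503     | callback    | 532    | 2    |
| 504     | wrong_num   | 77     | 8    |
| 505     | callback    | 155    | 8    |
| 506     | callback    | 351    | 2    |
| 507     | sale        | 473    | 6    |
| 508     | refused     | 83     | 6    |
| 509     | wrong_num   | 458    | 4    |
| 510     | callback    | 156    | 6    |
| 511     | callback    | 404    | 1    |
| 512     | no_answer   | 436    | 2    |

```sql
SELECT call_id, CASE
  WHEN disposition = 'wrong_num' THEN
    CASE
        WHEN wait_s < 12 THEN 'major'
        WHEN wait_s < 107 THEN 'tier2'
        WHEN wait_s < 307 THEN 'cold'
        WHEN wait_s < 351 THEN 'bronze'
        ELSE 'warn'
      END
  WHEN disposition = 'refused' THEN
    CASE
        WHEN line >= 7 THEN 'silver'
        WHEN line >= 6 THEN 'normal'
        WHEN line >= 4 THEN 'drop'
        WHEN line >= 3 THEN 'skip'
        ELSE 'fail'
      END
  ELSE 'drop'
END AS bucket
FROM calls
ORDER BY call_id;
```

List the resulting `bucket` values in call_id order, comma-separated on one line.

drop, cold, normal, drop, tier2, drop, drop, drop, normal, warn, drop, drop, drop

call_id=500: disposition='sale' → outer ELSE → drop
call_id=501: disposition='wrong_num' → inner[wait_s < 307] → cold
call_id=502: disposition='refused' → inner[line >= 6] → normal
call_id=503: disposition='callback' → outer ELSE → drop
call_id=504: disposition='wrong_num' → inner[wait_s < 107] → tier2
call_id=505: disposition='callback' → outer ELSE → drop
call_id=506: disposition='callback' → outer ELSE → drop
call_id=507: disposition='sale' → outer ELSE → drop
call_id=508: disposition='refused' → inner[line >= 6] → normal
call_id=509: disposition='wrong_num' → inner[ELSE] → warn
call_id=510: disposition='callback' → outer ELSE → drop
call_id=511: disposition='callback' → outer ELSE → drop
call_id=512: disposition='no_answer' → outer ELSE → drop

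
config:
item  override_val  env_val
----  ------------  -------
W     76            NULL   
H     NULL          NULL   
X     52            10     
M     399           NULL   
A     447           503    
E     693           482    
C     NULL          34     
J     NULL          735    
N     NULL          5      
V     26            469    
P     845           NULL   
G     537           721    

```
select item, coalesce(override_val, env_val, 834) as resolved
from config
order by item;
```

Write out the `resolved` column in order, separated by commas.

447, 34, 693, 537, 834, 735, 399, 5, 845, 26, 76, 52

item=A: override_val=447 → 447
item=C: override_val=NULL, env_val=34 → 34
item=E: override_val=693 → 693
item=G: override_val=537 → 537
item=H: override_val=NULL, env_val=NULL, → literal 834 → 834
item=J: override_val=NULL, env_val=735 → 735
item=M: override_val=399 → 399
item=N: override_val=NULL, env_val=5 → 5
item=P: override_val=845 → 845
item=V: override_val=26 → 26
item=W: override_val=76 → 76
item=X: override_val=52 → 52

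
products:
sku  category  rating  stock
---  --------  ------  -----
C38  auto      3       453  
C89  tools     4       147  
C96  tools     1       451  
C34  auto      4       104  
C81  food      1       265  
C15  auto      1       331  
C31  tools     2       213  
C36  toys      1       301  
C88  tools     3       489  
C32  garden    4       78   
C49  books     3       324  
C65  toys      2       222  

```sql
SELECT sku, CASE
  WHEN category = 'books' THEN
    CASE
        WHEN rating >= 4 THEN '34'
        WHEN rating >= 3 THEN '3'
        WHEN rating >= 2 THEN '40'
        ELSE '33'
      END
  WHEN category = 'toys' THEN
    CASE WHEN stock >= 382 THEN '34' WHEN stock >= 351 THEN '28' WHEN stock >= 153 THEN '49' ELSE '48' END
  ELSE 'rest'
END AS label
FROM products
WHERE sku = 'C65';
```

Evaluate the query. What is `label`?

sku = C65: category=toys, rating=2, stock=222.
category='toys' → inner[stock >= 153] → 49

49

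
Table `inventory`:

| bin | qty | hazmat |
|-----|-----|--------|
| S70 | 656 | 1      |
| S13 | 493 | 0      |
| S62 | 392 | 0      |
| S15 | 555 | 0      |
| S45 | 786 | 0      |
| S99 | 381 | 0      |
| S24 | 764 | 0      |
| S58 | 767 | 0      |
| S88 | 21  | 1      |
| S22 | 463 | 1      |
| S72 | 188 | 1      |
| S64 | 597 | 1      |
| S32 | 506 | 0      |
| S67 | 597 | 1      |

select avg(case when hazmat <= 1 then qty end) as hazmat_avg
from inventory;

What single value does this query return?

bin=S70: ✓ → 656
bin=S13: ✓ → 493
bin=S62: ✓ → 392
bin=S15: ✓ → 555
bin=S45: ✓ → 786
bin=S99: ✓ → 381
bin=S24: ✓ → 764
bin=S58: ✓ → 767
bin=S88: ✓ → 21
bin=S22: ✓ → 463
bin=S72: ✓ → 188
bin=S64: ✓ → 597
bin=S32: ✓ → 506
bin=S67: ✓ → 597
hazmat_avg = (656 + 493 + 392 + 555 + 786 + 381 + 764 + 767 + 21 + 463 + 188 + 597 + 506 + 597) / 14 = 511.8571428571

511.8571428571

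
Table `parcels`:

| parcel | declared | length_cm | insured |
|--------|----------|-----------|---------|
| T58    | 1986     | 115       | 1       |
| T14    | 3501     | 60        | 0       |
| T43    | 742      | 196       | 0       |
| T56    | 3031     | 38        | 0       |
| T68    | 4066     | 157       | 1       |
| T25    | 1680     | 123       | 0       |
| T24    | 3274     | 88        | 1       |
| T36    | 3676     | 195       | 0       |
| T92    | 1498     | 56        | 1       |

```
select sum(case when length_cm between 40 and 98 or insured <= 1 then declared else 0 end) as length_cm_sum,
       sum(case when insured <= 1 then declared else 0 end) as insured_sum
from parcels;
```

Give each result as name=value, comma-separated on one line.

length_cm_sum=23454, insured_sum=23454

[length_cm_sum: length_cm between 40 and 98 or insured <= 1]
parcel=T58: ✓ → 1986
parcel=T14: ✓ → 3501
parcel=T43: ✓ → 742
parcel=T56: ✓ → 3031
parcel=T68: ✓ → 4066
parcel=T25: ✓ → 1680
parcel=T24: ✓ → 3274
parcel=T36: ✓ → 3676
parcel=T92: ✓ → 1498
length_cm_sum = 1986 + 3501 + 742 + 3031 + 4066 + 1680 + 3274 + 3676 + 1498 = 23454
—
[insured_sum: insured <= 1]
parcel=T58: ✓ → 1986
parcel=T14: ✓ → 3501
parcel=T43: ✓ → 742
parcel=T56: ✓ → 3031
parcel=T68: ✓ → 4066
parcel=T25: ✓ → 1680
parcel=T24: ✓ → 3274
parcel=T36: ✓ → 3676
parcel=T92: ✓ → 1498
insured_sum = 1986 + 3501 + 742 + 3031 + 4066 + 1680 + 3274 + 3676 + 1498 = 23454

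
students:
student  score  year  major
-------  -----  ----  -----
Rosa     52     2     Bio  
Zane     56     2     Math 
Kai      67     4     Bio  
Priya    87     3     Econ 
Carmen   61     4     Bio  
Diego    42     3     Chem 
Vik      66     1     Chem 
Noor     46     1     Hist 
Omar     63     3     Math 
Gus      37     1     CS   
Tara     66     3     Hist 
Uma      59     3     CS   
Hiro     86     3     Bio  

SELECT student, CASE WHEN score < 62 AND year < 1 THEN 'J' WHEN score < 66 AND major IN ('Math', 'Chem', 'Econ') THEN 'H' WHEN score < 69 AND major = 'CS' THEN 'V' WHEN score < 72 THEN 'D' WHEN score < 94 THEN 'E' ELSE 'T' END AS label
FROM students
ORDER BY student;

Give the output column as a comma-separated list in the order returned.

student=Carmen: score < 72 → D
student=Diego: score < 66 AND major IN ('Math', 'Chem', 'Econ') → H
student=Gus: score < 69 AND major = 'CS' → V
student=Hiro: score < 94 → E
student=Kai: score < 72 → D
student=Noor: score < 72 → D
student=Omar: score < 66 AND major IN ('Math', 'Chem', 'Econ') → H
student=Priya: score < 94 → E
student=Rosa: score < 72 → D
student=Tara: score < 72 → D
student=Uma: score < 69 AND major = 'CS' → V
student=Vik: score < 72 → D
student=Zane: score < 66 AND major IN ('Math', 'Chem', 'Econ') → H

D, H, V, E, D, D, H, E, D, D, V, D, H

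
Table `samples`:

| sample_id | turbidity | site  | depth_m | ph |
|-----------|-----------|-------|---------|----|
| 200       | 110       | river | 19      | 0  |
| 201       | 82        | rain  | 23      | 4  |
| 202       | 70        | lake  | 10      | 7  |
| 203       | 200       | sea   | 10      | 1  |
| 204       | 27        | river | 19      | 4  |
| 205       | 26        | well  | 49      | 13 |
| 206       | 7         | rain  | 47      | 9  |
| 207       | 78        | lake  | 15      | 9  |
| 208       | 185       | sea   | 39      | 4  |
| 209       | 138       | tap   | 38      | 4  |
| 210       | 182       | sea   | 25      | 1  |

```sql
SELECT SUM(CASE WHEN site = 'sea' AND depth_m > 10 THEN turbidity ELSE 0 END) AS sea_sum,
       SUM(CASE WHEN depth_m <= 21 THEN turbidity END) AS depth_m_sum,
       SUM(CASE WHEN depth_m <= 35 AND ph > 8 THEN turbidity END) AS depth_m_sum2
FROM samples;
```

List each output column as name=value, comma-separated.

sea_sum=367, depth_m_sum=485, depth_m_sum2=78

[sea_sum: site = 'sea' AND depth_m > 10]
sample_id=200: ✗
sample_id=201: ✗
sample_id=202: ✗
sample_id=203: ✗
sample_id=204: ✗
sample_id=205: ✗
sample_id=206: ✗
sample_id=207: ✗
sample_id=208: ✓ → 185
sample_id=209: ✗
sample_id=210: ✓ → 182
sea_sum = 185 + 182 = 367
—
[depth_m_sum: depth_m <= 21]
sample_id=200: ✓ → 110
sample_id=201: ✗
sample_id=202: ✓ → 70
sample_id=203: ✓ → 200
sample_id=204: ✓ → 27
sample_id=205: ✗
sample_id=206: ✗
sample_id=207: ✓ → 78
sample_id=208: ✗
sample_id=209: ✗
sample_id=210: ✗
depth_m_sum = 110 + 70 + 200 + 27 + 78 = 485
—
[depth_m_sum2: depth_m <= 35 AND ph > 8]
sample_id=200: ✗
sample_id=201: ✗
sample_id=202: ✗
sample_id=203: ✗
sample_id=204: ✗
sample_id=205: ✗
sample_id=206: ✗
sample_id=207: ✓ → 78
sample_id=208: ✗
sample_id=209: ✗
sample_id=210: ✗
depth_m_sum2 = 78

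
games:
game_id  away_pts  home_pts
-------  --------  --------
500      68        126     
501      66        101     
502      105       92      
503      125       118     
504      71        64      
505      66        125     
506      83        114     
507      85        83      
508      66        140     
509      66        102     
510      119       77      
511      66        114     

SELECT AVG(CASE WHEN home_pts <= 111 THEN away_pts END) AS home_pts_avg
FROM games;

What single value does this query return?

85.3333333333

game_id=500: ✗
game_id=501: ✓ → 66
game_id=502: ✓ → 105
game_id=503: ✗
game_id=504: ✓ → 71
game_id=505: ✗
game_id=506: ✗
game_id=507: ✓ → 85
game_id=508: ✗
game_id=509: ✓ → 66
game_id=510: ✓ → 119
game_id=511: ✗
home_pts_avg = (66 + 105 + 71 + 85 + 66 + 119) / 6 = 85.3333333333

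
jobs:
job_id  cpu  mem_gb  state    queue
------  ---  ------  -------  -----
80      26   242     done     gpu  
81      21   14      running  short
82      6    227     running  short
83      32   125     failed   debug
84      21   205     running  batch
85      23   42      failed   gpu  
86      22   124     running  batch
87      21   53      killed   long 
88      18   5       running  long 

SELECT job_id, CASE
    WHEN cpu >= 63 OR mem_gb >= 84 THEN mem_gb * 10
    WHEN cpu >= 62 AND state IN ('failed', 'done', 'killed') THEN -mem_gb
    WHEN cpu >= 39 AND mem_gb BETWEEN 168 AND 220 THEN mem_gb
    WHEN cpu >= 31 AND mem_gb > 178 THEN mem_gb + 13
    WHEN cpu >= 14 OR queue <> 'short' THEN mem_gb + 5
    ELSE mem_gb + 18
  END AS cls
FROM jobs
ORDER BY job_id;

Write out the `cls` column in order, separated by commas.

2420, 19, 2270, 1250, 2050, 47, 1240, 58, 10

job_id=80: cpu >= 63 OR mem_gb >= 84 → 2420
job_id=81: cpu >= 14 OR queue <> 'short' → 19
job_id=82: cpu >= 63 OR mem_gb >= 84 → 2270
job_id=83: cpu >= 63 OR mem_gb >= 84 → 1250
job_id=84: cpu >= 63 OR mem_gb >= 84 → 2050
job_id=85: cpu >= 14 OR queue <> 'short' → 47
job_id=86: cpu >= 63 OR mem_gb >= 84 → 1240
job_id=87: cpu >= 14 OR queue <> 'short' → 58
job_id=88: cpu >= 14 OR queue <> 'short' → 10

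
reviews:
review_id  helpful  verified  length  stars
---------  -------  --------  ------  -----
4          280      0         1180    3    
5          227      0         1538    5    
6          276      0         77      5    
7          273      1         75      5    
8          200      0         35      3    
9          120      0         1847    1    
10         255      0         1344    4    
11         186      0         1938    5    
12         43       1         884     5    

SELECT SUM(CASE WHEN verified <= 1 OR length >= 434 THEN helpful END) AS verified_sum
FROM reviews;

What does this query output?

1860

review_id=4: ✓ → 280
review_id=5: ✓ → 227
review_id=6: ✓ → 276
review_id=7: ✓ → 273
review_id=8: ✓ → 200
review_id=9: ✓ → 120
review_id=10: ✓ → 255
review_id=11: ✓ → 186
review_id=12: ✓ → 43
verified_sum = 280 + 227 + 276 + 273 + 200 + 120 + 255 + 186 + 43 = 1860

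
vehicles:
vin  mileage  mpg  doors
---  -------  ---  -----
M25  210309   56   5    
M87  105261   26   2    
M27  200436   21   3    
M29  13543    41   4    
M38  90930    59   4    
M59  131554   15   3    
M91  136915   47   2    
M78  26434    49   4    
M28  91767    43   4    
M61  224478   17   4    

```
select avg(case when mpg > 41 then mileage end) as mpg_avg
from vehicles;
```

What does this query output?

vin=M25: ✓ → 210309
vin=M87: ✗
vin=M27: ✗
vin=M29: ✗
vin=M38: ✓ → 90930
vin=M59: ✗
vin=M91: ✓ → 136915
vin=M78: ✓ → 26434
vin=M28: ✓ → 91767
vin=M61: ✗
mpg_avg = (210309 + 90930 + 136915 + 26434 + 91767) / 5 = 111271

111271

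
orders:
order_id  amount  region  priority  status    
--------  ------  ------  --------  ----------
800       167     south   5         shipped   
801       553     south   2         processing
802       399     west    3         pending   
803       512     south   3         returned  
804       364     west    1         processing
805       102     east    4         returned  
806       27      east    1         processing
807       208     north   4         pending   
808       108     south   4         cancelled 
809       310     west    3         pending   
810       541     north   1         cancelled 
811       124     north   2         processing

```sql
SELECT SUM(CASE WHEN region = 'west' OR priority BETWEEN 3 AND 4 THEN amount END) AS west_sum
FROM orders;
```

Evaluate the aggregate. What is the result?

order_id=800: ✗
order_id=801: ✗
order_id=802: ✓ → 399
order_id=803: ✓ → 512
order_id=804: ✓ → 364
order_id=805: ✓ → 102
order_id=806: ✗
order_id=807: ✓ → 208
order_id=808: ✓ → 108
order_id=809: ✓ → 310
order_id=810: ✗
order_id=811: ✗
west_sum = 399 + 512 + 364 + 102 + 208 + 108 + 310 = 2003

2003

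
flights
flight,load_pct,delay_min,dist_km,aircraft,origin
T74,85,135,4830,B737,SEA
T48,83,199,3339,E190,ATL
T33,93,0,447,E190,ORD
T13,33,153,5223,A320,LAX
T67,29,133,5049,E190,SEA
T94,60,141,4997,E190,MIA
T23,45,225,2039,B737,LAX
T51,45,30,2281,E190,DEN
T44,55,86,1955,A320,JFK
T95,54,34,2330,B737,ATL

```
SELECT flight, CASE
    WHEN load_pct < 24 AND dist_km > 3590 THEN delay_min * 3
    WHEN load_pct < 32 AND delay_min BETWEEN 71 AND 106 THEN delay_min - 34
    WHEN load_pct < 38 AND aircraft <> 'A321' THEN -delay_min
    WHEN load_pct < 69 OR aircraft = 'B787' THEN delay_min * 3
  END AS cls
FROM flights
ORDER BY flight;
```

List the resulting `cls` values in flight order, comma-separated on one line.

-153, 675, NULL, 258, NULL, 90, -133, NULL, 423, 102

flight=T13: load_pct < 38 AND aircraft <> 'A321' → -153
flight=T23: load_pct < 69 OR aircraft = 'B787' → 675
flight=T33: (no match → NULL) → NULL
flight=T44: load_pct < 69 OR aircraft = 'B787' → 258
flight=T48: (no match → NULL) → NULL
flight=T51: load_pct < 69 OR aircraft = 'B787' → 90
flight=T67: load_pct < 38 AND aircraft <> 'A321' → -133
flight=T74: (no match → NULL) → NULL
flight=T94: load_pct < 69 OR aircraft = 'B787' → 423
flight=T95: load_pct < 69 OR aircraft = 'B787' → 102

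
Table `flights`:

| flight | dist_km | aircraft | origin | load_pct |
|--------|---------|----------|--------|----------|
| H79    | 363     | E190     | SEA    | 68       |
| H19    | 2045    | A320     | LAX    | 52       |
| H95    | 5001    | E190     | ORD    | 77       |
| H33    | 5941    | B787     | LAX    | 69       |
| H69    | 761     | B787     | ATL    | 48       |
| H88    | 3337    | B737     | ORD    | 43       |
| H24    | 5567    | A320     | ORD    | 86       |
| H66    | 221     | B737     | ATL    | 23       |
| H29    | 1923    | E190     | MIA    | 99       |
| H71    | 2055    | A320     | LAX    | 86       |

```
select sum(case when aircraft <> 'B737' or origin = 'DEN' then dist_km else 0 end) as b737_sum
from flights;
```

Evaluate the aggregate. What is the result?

flight=H79: ✓ → 363
flight=H19: ✓ → 2045
flight=H95: ✓ → 5001
flight=H33: ✓ → 5941
flight=H69: ✓ → 761
flight=H88: ✗
flight=H24: ✓ → 5567
flight=H66: ✗
flight=H29: ✓ → 1923
flight=H71: ✓ → 2055
b737_sum = 363 + 2045 + 5001 + 5941 + 761 + 5567 + 1923 + 2055 = 23656

23656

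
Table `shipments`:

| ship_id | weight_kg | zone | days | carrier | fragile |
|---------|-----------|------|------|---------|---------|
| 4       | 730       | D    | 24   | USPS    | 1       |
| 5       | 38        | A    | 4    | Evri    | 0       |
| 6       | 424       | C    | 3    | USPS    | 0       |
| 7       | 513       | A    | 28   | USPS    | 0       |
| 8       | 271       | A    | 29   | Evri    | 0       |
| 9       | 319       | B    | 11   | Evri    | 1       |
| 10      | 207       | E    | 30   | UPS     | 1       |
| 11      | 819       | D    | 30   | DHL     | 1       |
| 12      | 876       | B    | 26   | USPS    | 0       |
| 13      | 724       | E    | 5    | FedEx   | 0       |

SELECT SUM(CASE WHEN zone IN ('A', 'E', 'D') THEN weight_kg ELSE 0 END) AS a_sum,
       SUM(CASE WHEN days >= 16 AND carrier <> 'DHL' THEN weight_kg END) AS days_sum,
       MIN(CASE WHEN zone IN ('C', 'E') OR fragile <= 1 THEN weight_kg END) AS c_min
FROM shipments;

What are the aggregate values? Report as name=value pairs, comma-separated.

a_sum=3302, days_sum=2597, c_min=38

[a_sum: zone IN ('A', 'E', 'D')]
ship_id=4: ✓ → 730
ship_id=5: ✓ → 38
ship_id=6: ✗
ship_id=7: ✓ → 513
ship_id=8: ✓ → 271
ship_id=9: ✗
ship_id=10: ✓ → 207
ship_id=11: ✓ → 819
ship_id=12: ✗
ship_id=13: ✓ → 724
a_sum = 730 + 38 + 513 + 271 + 207 + 819 + 724 = 3302
—
[days_sum: days >= 16 AND carrier <> 'DHL']
ship_id=4: ✓ → 730
ship_id=5: ✗
ship_id=6: ✗
ship_id=7: ✓ → 513
ship_id=8: ✓ → 271
ship_id=9: ✗
ship_id=10: ✓ → 207
ship_id=11: ✗
ship_id=12: ✓ → 876
ship_id=13: ✗
days_sum = 730 + 513 + 271 + 207 + 876 = 2597
—
[c_min: zone IN ('C', 'E') OR fragile <= 1]
ship_id=4: ✓ → 730
ship_id=5: ✓ → 38
ship_id=6: ✓ → 424
ship_id=7: ✓ → 513
ship_id=8: ✓ → 271
ship_id=9: ✓ → 319
ship_id=10: ✓ → 207
ship_id=11: ✓ → 819
ship_id=12: ✓ → 876
ship_id=13: ✓ → 724
c_min = MIN(730, 38, 424, 513, 271, 319, 207, 819, 876, 724) = 38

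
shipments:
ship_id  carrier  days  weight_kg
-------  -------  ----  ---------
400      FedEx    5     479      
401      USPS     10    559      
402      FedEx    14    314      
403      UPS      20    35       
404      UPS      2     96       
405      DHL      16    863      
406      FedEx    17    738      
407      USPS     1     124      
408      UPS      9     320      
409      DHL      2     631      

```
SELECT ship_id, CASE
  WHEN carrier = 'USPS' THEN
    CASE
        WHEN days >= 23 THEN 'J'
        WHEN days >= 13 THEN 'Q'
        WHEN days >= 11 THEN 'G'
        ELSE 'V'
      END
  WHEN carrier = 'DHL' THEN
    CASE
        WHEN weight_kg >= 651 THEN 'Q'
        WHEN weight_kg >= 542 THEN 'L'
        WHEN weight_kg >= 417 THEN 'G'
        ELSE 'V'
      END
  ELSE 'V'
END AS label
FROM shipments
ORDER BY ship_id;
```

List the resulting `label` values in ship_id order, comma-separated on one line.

V, V, V, V, V, Q, V, V, V, L

ship_id=400: carrier='FedEx' → outer ELSE → V
ship_id=401: carrier='USPS' → inner[ELSE] → V
ship_id=402: carrier='FedEx' → outer ELSE → V
ship_id=403: carrier='UPS' → outer ELSE → V
ship_id=404: carrier='UPS' → outer ELSE → V
ship_id=405: carrier='DHL' → inner[weight_kg >= 651] → Q
ship_id=406: carrier='FedEx' → outer ELSE → V
ship_id=407: carrier='USPS' → inner[ELSE] → V
ship_id=408: carrier='UPS' → outer ELSE → V
ship_id=409: carrier='DHL' → inner[weight_kg >= 542] → L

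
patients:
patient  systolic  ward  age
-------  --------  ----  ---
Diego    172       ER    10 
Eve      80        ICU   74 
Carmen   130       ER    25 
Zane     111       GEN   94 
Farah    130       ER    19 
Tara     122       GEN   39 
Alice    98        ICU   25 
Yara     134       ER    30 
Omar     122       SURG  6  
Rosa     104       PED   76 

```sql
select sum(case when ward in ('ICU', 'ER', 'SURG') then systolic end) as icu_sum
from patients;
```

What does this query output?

patient=Diego: ✓ → 172
patient=Eve: ✓ → 80
patient=Carmen: ✓ → 130
patient=Zane: ✗
patient=Farah: ✓ → 130
patient=Tara: ✗
patient=Alice: ✓ → 98
patient=Yara: ✓ → 134
patient=Omar: ✓ → 122
patient=Rosa: ✗
icu_sum = 172 + 80 + 130 + 130 + 98 + 134 + 122 = 866

866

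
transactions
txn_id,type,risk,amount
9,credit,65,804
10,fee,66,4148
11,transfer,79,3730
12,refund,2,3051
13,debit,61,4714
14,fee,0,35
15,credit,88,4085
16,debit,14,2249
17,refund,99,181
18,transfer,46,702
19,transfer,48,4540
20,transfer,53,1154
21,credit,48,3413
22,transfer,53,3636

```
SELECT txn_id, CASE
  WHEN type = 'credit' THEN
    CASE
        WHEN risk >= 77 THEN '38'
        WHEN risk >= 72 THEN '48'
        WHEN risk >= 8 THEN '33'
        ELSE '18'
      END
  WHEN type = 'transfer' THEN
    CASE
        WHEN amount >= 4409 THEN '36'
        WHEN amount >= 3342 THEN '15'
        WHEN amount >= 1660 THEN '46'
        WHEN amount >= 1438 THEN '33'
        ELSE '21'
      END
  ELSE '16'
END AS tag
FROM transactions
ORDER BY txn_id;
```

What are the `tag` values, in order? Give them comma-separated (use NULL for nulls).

txn_id=9: type='credit' → inner[risk >= 8] → 33
txn_id=10: type='fee' → outer ELSE → 16
txn_id=11: type='transfer' → inner[amount >= 3342] → 15
txn_id=12: type='refund' → outer ELSE → 16
txn_id=13: type='debit' → outer ELSE → 16
txn_id=14: type='fee' → outer ELSE → 16
txn_id=15: type='credit' → inner[risk >= 77] → 38
txn_id=16: type='debit' → outer ELSE → 16
txn_id=17: type='refund' → outer ELSE → 16
txn_id=18: type='transfer' → inner[ELSE] → 21
txn_id=19: type='transfer' → inner[amount >= 4409] → 36
txn_id=20: type='transfer' → inner[ELSE] → 21
txn_id=21: type='credit' → inner[risk >= 8] → 33
txn_id=22: type='transfer' → inner[amount >= 3342] → 15

33, 16, 15, 16, 16, 16, 38, 16, 16, 21, 36, 21, 33, 15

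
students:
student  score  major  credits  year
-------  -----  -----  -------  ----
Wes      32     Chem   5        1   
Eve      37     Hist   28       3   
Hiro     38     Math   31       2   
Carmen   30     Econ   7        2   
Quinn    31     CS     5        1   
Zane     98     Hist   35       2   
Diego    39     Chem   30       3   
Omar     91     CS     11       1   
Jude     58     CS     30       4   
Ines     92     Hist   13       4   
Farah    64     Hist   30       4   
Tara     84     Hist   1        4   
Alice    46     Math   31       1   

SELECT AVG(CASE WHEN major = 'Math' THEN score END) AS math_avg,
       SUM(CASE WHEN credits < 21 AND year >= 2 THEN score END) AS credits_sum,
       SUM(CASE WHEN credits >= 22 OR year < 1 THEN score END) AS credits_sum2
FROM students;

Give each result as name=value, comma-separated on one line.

[math_avg: major = 'Math']
student=Wes: ✗
student=Eve: ✗
student=Hiro: ✓ → 38
student=Carmen: ✗
student=Quinn: ✗
student=Zane: ✗
student=Diego: ✗
student=Omar: ✗
student=Jude: ✗
student=Ines: ✗
student=Farah: ✗
student=Tara: ✗
student=Alice: ✓ → 46
math_avg = (38 + 46) / 2 = 42
—
[credits_sum: credits < 21 AND year >= 2]
student=Wes: ✗
student=Eve: ✗
student=Hiro: ✗
student=Carmen: ✓ → 30
student=Quinn: ✗
student=Zane: ✗
student=Diego: ✗
student=Omar: ✗
student=Jude: ✗
student=Ines: ✓ → 92
student=Farah: ✗
student=Tara: ✓ → 84
student=Alice: ✗
credits_sum = 30 + 92 + 84 = 206
—
[credits_sum2: credits >= 22 OR year < 1]
student=Wes: ✗
student=Eve: ✓ → 37
student=Hiro: ✓ → 38
student=Carmen: ✗
student=Quinn: ✗
student=Zane: ✓ → 98
student=Diego: ✓ → 39
student=Omar: ✗
student=Jude: ✓ → 58
student=Ines: ✗
student=Farah: ✓ → 64
student=Tara: ✗
student=Alice: ✓ → 46
credits_sum2 = 37 + 38 + 98 + 39 + 58 + 64 + 46 = 380

math_avg=42, credits_sum=206, credits_sum2=380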